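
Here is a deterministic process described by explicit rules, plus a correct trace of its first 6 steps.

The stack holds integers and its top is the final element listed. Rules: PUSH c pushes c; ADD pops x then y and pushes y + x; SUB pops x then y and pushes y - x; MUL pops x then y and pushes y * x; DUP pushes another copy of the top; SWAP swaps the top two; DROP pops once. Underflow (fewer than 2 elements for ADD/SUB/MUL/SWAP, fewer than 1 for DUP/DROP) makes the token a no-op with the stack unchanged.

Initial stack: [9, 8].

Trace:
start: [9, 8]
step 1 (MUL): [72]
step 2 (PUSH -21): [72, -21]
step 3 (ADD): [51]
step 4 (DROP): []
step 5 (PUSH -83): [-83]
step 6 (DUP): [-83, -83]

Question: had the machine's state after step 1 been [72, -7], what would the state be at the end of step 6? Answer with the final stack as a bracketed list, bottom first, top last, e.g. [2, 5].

[72, -83, -83]

state after step 1 := [72, -7]
step 2 (PUSH -21): [72, -7, -21]
step 3 (ADD): [72, -28]
step 4 (DROP): [72]
step 5 (PUSH -83): [72, -83]
step 6 (DUP): [72, -83, -83]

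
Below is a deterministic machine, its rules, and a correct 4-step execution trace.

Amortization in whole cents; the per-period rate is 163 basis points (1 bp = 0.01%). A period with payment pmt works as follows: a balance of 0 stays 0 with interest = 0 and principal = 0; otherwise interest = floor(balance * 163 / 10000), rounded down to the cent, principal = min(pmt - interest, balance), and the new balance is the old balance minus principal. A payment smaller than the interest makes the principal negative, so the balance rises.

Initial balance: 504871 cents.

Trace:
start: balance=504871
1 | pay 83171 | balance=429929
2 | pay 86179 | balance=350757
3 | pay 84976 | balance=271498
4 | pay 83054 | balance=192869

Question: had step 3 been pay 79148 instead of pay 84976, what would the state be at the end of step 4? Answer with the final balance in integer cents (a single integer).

198792

(re-executing from step 3 with the substitution; state before step 3: balance=350757)
3 | pay 79148 | balance=277326
4 | pay 83054 | balance=198792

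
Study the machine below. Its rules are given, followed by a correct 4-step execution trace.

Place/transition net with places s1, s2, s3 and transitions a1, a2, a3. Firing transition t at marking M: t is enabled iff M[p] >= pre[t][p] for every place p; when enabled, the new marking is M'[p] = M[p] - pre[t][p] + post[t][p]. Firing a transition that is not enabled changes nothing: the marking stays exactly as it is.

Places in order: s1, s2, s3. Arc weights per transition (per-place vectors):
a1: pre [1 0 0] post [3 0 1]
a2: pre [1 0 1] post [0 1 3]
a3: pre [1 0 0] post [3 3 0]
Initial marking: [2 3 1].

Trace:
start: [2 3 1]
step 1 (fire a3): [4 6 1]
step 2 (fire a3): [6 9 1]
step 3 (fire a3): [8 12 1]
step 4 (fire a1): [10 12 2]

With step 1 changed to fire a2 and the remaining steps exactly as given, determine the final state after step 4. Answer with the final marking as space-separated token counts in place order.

7 10 4

(re-executing from step 1 with the substitution; state before step 1: [2 3 1])
step 1 (fire a2): [1 4 3]
step 2 (fire a3): [3 7 3]
step 3 (fire a3): [5 10 3]
step 4 (fire a1): [7 10 4]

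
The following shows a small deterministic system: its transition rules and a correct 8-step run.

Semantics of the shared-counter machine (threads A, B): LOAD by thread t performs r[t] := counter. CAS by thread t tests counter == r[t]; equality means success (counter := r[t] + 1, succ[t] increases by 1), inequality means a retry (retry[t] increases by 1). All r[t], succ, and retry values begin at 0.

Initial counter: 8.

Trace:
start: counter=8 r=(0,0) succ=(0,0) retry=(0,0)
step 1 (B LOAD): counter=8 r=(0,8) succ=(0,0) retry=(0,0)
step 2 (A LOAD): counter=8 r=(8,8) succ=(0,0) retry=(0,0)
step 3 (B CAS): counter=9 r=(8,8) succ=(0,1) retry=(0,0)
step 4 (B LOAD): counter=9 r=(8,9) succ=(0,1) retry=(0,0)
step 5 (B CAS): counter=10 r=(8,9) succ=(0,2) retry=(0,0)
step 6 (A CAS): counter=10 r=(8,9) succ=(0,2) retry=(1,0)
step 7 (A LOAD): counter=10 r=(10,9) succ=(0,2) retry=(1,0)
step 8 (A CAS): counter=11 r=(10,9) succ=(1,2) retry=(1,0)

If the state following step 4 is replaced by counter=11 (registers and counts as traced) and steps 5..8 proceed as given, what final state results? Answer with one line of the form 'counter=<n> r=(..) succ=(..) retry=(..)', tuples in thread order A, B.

state after step 4 := counter=11 r=(8,9) succ=(0,1) retry=(0,0)
step 5 (B CAS): counter=11 r=(8,9) succ=(0,1) retry=(0,1)
step 6 (A CAS): counter=11 r=(8,9) succ=(0,1) retry=(1,1)
step 7 (A LOAD): counter=11 r=(11,9) succ=(0,1) retry=(1,1)
step 8 (A CAS): counter=12 r=(11,9) succ=(1,1) retry=(1,1)

counter=12 r=(11,9) succ=(1,1) retry=(1,1)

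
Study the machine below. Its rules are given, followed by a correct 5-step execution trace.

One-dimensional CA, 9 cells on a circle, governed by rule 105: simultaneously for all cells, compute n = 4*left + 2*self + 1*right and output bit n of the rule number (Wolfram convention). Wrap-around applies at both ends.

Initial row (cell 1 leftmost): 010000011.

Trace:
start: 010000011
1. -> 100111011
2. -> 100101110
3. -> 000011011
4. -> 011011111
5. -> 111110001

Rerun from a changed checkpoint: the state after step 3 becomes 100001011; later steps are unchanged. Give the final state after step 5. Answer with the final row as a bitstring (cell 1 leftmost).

state after step 3 := 100001011
4. -> 101100110
5. -> 011100111

011100111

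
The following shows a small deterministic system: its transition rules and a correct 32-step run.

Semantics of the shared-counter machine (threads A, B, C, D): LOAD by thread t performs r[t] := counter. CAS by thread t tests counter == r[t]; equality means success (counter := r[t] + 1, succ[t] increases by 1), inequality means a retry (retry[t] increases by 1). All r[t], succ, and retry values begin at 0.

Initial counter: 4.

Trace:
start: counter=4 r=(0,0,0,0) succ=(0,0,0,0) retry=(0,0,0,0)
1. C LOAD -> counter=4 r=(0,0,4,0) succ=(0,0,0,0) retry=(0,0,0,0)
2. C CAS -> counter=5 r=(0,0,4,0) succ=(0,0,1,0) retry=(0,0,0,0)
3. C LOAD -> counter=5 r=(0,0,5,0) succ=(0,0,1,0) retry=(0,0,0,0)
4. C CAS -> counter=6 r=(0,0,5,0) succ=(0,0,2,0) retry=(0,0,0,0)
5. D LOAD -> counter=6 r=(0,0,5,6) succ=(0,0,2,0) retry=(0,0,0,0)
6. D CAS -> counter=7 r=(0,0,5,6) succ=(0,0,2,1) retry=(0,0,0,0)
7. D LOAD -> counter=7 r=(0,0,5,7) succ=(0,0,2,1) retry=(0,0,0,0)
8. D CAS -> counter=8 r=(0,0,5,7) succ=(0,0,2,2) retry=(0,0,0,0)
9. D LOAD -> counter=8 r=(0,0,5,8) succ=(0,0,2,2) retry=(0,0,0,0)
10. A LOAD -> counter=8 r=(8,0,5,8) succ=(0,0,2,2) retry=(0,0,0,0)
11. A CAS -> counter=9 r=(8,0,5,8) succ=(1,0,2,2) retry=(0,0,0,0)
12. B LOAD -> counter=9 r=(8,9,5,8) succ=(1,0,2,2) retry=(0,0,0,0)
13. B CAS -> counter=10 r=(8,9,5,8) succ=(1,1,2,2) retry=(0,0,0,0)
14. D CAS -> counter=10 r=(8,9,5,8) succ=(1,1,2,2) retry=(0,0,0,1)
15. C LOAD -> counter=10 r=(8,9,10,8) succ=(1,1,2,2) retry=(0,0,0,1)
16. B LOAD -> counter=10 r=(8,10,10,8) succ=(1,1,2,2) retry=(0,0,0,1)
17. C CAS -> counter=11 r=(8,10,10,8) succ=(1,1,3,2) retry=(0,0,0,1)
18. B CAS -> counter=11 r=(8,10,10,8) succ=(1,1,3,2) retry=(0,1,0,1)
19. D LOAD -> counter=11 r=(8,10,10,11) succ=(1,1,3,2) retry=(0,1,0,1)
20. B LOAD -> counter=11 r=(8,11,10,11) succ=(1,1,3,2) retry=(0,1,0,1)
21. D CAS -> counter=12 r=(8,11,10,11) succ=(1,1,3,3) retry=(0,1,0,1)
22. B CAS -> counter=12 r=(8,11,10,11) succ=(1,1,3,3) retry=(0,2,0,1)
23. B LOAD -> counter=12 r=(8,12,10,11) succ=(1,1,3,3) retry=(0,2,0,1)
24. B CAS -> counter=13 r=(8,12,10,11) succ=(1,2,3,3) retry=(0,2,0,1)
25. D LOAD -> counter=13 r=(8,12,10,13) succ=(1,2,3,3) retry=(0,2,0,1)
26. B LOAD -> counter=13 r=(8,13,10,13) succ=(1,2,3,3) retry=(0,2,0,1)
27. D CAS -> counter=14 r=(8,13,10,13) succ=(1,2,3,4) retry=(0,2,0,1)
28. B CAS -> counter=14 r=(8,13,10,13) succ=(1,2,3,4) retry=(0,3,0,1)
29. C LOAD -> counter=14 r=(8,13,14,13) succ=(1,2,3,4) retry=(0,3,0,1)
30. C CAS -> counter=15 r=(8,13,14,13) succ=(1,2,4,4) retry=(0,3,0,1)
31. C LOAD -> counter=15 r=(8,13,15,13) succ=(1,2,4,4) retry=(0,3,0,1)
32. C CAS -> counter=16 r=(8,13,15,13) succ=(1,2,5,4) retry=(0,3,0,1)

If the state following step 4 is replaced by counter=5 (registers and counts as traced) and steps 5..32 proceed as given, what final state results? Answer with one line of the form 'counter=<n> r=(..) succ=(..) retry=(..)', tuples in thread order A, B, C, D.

state after step 4 := counter=5 r=(0,0,5,0) succ=(0,0,2,0) retry=(0,0,0,0)
5. D LOAD -> counter=5 r=(0,0,5,5) succ=(0,0,2,0) retry=(0,0,0,0)
6. D CAS -> counter=6 r=(0,0,5,5) succ=(0,0,2,1) retry=(0,0,0,0)
7. D LOAD -> counter=6 r=(0,0,5,6) succ=(0,0,2,1) retry=(0,0,0,0)
8. D CAS -> counter=7 r=(0,0,5,6) succ=(0,0,2,2) retry=(0,0,0,0)
9. D LOAD -> counter=7 r=(0,0,5,7) succ=(0,0,2,2) retry=(0,0,0,0)
10. A LOAD -> counter=7 r=(7,0,5,7) succ=(0,0,2,2) retry=(0,0,0,0)
11. A CAS -> counter=8 r=(7,0,5,7) succ=(1,0,2,2) retry=(0,0,0,0)
12. B LOAD -> counter=8 r=(7,8,5,7) succ=(1,0,2,2) retry=(0,0,0,0)
13. B CAS -> counter=9 r=(7,8,5,7) succ=(1,1,2,2) retry=(0,0,0,0)
14. D CAS -> counter=9 r=(7,8,5,7) succ=(1,1,2,2) retry=(0,0,0,1)
15. C LOAD -> counter=9 r=(7,8,9,7) succ=(1,1,2,2) retry=(0,0,0,1)
16. B LOAD -> counter=9 r=(7,9,9,7) succ=(1,1,2,2) retry=(0,0,0,1)
17. C CAS -> counter=10 r=(7,9,9,7) succ=(1,1,3,2) retry=(0,0,0,1)
18. B CAS -> counter=10 r=(7,9,9,7) succ=(1,1,3,2) retry=(0,1,0,1)
19. D LOAD -> counter=10 r=(7,9,9,10) succ=(1,1,3,2) retry=(0,1,0,1)
20. B LOAD -> counter=10 r=(7,10,9,10) succ=(1,1,3,2) retry=(0,1,0,1)
21. D CAS -> counter=11 r=(7,10,9,10) succ=(1,1,3,3) retry=(0,1,0,1)
22. B CAS -> counter=11 r=(7,10,9,10) succ=(1,1,3,3) retry=(0,2,0,1)
23. B LOAD -> counter=11 r=(7,11,9,10) succ=(1,1,3,3) retry=(0,2,0,1)
24. B CAS -> counter=12 r=(7,11,9,10) succ=(1,2,3,3) retry=(0,2,0,1)
25. D LOAD -> counter=12 r=(7,11,9,12) succ=(1,2,3,3) retry=(0,2,0,1)
26. B LOAD -> counter=12 r=(7,12,9,12) succ=(1,2,3,3) retry=(0,2,0,1)
27. D CAS -> counter=13 r=(7,12,9,12) succ=(1,2,3,4) retry=(0,2,0,1)
28. B CAS -> counter=13 r=(7,12,9,12) succ=(1,2,3,4) retry=(0,3,0,1)
29. C LOAD -> counter=13 r=(7,12,13,12) succ=(1,2,3,4) retry=(0,3,0,1)
30. C CAS -> counter=14 r=(7,12,13,12) succ=(1,2,4,4) retry=(0,3,0,1)
31. C LOAD -> counter=14 r=(7,12,14,12) succ=(1,2,4,4) retry=(0,3,0,1)
32. C CAS -> counter=15 r=(7,12,14,12) succ=(1,2,5,4) retry=(0,3,0,1)

counter=15 r=(7,12,14,12) succ=(1,2,5,4) retry=(0,3,0,1)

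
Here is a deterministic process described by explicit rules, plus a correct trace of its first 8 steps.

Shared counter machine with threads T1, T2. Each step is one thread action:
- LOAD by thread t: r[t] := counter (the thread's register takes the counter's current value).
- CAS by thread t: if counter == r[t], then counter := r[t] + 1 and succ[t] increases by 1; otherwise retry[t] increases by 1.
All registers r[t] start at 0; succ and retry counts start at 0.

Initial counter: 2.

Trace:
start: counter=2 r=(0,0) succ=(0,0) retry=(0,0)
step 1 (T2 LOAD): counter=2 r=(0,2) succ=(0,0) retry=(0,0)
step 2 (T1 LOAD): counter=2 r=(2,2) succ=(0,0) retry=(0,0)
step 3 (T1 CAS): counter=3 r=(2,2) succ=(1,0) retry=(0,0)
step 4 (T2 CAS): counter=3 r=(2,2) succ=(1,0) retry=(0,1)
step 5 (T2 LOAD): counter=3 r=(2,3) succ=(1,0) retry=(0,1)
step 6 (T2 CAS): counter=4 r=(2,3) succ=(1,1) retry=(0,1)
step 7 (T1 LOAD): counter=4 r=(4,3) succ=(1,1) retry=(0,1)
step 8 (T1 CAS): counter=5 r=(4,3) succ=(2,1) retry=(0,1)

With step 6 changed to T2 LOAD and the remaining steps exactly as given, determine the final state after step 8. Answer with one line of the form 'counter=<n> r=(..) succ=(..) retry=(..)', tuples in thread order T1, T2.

counter=4 r=(3,3) succ=(2,0) retry=(0,1)

(re-executing from step 6 with the substitution; state before step 6: counter=3 r=(2,3) succ=(1,0) retry=(0,1))
step 6 (T2 LOAD): counter=3 r=(2,3) succ=(1,0) retry=(0,1)
step 7 (T1 LOAD): counter=3 r=(3,3) succ=(1,0) retry=(0,1)
step 8 (T1 CAS): counter=4 r=(3,3) succ=(2,0) retry=(0,1)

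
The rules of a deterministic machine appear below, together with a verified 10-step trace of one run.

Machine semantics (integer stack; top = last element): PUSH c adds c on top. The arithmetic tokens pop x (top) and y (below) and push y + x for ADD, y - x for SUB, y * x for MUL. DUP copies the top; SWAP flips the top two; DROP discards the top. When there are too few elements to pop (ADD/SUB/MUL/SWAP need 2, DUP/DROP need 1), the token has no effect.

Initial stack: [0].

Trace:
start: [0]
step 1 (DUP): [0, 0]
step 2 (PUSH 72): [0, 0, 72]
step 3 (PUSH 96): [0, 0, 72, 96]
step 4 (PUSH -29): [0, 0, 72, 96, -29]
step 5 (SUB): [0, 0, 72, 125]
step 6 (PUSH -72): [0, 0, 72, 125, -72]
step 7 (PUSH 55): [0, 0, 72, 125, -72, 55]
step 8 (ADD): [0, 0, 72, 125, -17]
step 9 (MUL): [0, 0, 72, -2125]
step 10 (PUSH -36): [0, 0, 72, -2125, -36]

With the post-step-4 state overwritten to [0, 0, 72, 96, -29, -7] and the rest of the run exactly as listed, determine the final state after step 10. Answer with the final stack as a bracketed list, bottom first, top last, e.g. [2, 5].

[0, 0, 72, 96, 374, -36]

state after step 4 := [0, 0, 72, 96, -29, -7]
step 5 (SUB): [0, 0, 72, 96, -22]
step 6 (PUSH -72): [0, 0, 72, 96, -22, -72]
step 7 (PUSH 55): [0, 0, 72, 96, -22, -72, 55]
step 8 (ADD): [0, 0, 72, 96, -22, -17]
step 9 (MUL): [0, 0, 72, 96, 374]
step 10 (PUSH -36): [0, 0, 72, 96, 374, -36]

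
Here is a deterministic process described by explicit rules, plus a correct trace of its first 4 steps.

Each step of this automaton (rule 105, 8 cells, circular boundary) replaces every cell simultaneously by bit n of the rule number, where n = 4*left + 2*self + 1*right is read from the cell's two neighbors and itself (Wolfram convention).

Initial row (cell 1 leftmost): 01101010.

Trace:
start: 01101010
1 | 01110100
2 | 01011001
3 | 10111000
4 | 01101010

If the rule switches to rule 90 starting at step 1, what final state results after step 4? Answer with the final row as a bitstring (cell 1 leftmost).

00000000

(re-executing steps 1..4 under rule 90; state before step 1: 01101010)
1 | 11100001
2 | 00110011
3 | 11111111
4 | 00000000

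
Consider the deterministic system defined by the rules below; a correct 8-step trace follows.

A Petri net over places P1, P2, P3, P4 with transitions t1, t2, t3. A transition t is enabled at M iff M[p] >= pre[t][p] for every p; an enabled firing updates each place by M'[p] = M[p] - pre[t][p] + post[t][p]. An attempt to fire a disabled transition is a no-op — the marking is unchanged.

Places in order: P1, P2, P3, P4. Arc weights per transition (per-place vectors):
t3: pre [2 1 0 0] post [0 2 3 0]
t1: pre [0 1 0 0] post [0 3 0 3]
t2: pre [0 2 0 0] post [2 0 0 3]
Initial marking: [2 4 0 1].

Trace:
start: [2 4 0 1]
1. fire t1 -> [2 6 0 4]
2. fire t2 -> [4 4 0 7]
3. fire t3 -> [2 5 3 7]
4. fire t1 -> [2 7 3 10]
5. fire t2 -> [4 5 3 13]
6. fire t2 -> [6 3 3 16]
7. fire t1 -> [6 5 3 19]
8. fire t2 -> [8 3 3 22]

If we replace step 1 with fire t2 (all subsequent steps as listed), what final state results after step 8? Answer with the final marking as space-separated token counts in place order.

(re-executing from step 1 with the substitution; state before step 1: [2 4 0 1])
1. fire t2 -> [4 2 0 4]
2. fire t2 -> [6 0 0 7]
3. fire t3 -> [6 0 0 7]
4. fire t1 -> [6 0 0 7]
5. fire t2 -> [6 0 0 7]
6. fire t2 -> [6 0 0 7]
7. fire t1 -> [6 0 0 7]
8. fire t2 -> [6 0 0 7]

6 0 0 7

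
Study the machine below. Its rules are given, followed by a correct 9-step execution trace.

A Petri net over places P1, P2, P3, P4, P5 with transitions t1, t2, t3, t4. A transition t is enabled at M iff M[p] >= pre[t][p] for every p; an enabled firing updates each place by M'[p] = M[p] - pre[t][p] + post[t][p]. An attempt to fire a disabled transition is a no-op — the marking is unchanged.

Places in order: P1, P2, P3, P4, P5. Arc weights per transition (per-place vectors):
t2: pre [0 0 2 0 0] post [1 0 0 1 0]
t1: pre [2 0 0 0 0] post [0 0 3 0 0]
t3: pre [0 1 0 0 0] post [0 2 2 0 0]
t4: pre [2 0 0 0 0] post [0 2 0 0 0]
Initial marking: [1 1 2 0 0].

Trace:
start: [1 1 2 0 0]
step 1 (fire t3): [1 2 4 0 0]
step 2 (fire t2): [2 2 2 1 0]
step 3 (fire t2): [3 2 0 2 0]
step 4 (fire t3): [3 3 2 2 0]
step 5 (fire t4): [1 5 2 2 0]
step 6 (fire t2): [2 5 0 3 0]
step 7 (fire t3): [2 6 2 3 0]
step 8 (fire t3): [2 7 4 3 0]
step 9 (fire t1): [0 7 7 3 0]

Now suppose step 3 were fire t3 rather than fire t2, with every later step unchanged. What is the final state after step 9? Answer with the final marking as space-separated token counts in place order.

1 8 8 2 0

(re-executing from step 3 with the substitution; state before step 3: [2 2 2 1 0])
step 3 (fire t3): [2 3 4 1 0]
step 4 (fire t3): [2 4 6 1 0]
step 5 (fire t4): [0 6 6 1 0]
step 6 (fire t2): [1 6 4 2 0]
step 7 (fire t3): [1 7 6 2 0]
step 8 (fire t3): [1 8 8 2 0]
step 9 (fire t1): [1 8 8 2 0]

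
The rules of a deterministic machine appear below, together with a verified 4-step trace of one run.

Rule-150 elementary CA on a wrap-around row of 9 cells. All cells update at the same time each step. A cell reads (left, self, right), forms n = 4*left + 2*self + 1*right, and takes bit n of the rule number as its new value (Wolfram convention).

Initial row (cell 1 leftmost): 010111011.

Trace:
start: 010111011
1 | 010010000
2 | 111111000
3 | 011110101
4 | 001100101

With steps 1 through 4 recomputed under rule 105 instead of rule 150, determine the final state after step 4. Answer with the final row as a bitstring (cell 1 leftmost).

001100101

(re-executing steps 1..4 under rule 105; state before step 1: 010111011)
1 | 101101111
2 | 111111000
3 | 100001010
4 | 001100101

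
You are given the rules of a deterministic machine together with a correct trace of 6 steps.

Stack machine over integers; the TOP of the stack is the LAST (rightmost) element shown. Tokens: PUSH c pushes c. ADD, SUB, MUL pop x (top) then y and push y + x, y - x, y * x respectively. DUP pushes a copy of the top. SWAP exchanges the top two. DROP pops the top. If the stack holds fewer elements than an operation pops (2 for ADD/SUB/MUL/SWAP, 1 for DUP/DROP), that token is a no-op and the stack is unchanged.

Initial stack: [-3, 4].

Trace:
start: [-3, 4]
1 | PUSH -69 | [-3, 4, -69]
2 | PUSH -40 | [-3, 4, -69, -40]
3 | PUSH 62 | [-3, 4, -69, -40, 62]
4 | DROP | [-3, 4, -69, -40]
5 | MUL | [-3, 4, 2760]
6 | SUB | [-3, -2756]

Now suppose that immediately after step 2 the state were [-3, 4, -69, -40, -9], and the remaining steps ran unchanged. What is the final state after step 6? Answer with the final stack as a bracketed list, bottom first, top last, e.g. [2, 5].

state after step 2 := [-3, 4, -69, -40, -9]
3 | PUSH 62 | [-3, 4, -69, -40, -9, 62]
4 | DROP | [-3, 4, -69, -40, -9]
5 | MUL | [-3, 4, -69, 360]
6 | SUB | [-3, 4, -429]

[-3, 4, -429]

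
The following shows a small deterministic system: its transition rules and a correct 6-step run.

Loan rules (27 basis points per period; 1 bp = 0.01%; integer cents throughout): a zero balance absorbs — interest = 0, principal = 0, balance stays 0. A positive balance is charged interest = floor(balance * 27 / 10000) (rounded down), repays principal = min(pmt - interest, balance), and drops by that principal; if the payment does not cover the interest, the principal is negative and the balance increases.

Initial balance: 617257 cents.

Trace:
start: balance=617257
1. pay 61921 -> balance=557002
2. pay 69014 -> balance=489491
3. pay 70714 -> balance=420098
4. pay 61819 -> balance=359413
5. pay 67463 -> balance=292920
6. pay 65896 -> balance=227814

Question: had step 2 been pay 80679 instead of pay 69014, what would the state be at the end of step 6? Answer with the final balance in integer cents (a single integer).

216023

(re-executing from step 2 with the substitution; state before step 2: balance=557002)
2. pay 80679 -> balance=477826
3. pay 70714 -> balance=408402
4. pay 61819 -> balance=347685
5. pay 67463 -> balance=281160
6. pay 65896 -> balance=216023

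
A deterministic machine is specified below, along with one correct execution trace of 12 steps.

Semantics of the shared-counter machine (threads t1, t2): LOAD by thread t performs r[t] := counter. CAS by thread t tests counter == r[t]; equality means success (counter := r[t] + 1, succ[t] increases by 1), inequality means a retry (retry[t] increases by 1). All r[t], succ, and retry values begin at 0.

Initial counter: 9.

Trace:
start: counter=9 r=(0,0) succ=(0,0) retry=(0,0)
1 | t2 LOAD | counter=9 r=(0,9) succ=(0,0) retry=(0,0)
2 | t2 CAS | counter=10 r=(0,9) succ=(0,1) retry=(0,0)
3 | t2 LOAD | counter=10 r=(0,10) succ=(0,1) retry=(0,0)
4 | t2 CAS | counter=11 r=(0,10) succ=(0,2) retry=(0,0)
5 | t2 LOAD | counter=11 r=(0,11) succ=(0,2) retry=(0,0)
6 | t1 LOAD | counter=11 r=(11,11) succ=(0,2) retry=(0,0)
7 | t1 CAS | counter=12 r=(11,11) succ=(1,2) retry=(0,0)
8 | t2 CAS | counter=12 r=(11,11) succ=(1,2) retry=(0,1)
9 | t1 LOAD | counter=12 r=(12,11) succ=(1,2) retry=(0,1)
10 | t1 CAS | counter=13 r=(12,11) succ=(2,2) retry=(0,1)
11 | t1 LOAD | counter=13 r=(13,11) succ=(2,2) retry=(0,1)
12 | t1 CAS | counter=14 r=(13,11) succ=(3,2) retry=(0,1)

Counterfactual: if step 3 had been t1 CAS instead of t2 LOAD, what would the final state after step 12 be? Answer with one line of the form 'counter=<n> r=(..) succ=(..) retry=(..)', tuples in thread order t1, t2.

counter=13 r=(12,10) succ=(3,1) retry=(1,2)

(re-executing from step 3 with the substitution; state before step 3: counter=10 r=(0,9) succ=(0,1) retry=(0,0))
3 | t1 CAS | counter=10 r=(0,9) succ=(0,1) retry=(1,0)
4 | t2 CAS | counter=10 r=(0,9) succ=(0,1) retry=(1,1)
5 | t2 LOAD | counter=10 r=(0,10) succ=(0,1) retry=(1,1)
6 | t1 LOAD | counter=10 r=(10,10) succ=(0,1) retry=(1,1)
7 | t1 CAS | counter=11 r=(10,10) succ=(1,1) retry=(1,1)
8 | t2 CAS | counter=11 r=(10,10) succ=(1,1) retry=(1,2)
9 | t1 LOAD | counter=11 r=(11,10) succ=(1,1) retry=(1,2)
10 | t1 CAS | counter=12 r=(11,10) succ=(2,1) retry=(1,2)
11 | t1 LOAD | counter=12 r=(12,10) succ=(2,1) retry=(1,2)
12 | t1 CAS | counter=13 r=(12,10) succ=(3,1) retry=(1,2)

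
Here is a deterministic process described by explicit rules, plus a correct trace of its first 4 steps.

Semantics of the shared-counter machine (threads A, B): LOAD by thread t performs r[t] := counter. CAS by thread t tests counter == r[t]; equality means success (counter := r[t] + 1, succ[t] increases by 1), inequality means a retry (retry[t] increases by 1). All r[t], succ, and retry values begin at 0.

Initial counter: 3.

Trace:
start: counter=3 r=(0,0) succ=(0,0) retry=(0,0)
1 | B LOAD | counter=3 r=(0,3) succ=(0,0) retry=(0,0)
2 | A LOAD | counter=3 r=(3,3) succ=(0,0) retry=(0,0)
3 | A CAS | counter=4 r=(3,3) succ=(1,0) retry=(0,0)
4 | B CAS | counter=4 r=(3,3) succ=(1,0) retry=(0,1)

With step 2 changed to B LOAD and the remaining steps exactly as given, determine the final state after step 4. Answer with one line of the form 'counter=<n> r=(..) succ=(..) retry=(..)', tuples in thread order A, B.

(re-executing from step 2 with the substitution; state before step 2: counter=3 r=(0,3) succ=(0,0) retry=(0,0))
2 | B LOAD | counter=3 r=(0,3) succ=(0,0) retry=(0,0)
3 | A CAS | counter=3 r=(0,3) succ=(0,0) retry=(1,0)
4 | B CAS | counter=4 r=(0,3) succ=(0,1) retry=(1,0)

counter=4 r=(0,3) succ=(0,1) retry=(1,0)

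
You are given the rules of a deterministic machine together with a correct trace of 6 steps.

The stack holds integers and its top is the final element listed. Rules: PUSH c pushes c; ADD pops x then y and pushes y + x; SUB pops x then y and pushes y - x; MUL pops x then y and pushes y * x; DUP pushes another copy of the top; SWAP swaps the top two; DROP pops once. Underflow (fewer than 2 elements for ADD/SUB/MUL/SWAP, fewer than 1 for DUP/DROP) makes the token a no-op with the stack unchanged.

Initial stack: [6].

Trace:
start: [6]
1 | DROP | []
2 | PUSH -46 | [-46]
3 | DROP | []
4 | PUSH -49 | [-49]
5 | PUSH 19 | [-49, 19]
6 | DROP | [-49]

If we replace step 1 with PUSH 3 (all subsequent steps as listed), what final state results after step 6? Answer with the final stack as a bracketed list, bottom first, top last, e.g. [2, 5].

(re-executing from step 1 with the substitution; state before step 1: [6])
1 | PUSH 3 | [6, 3]
2 | PUSH -46 | [6, 3, -46]
3 | DROP | [6, 3]
4 | PUSH -49 | [6, 3, -49]
5 | PUSH 19 | [6, 3, -49, 19]
6 | DROP | [6, 3, -49]

[6, 3, -49]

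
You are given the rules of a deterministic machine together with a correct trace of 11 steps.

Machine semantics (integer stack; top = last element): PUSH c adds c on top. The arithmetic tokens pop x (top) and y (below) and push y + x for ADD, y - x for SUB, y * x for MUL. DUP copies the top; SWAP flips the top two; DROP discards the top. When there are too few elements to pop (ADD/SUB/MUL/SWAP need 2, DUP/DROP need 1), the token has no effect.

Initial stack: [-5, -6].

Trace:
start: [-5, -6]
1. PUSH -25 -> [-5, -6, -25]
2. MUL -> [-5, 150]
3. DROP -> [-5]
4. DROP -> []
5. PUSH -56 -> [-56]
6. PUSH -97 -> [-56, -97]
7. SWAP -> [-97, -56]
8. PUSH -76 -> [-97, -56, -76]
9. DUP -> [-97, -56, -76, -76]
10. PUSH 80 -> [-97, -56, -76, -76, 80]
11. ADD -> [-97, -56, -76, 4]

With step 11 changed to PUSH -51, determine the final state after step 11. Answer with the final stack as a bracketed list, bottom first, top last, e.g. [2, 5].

[-97, -56, -76, -76, 80, -51]

(re-executing from step 11 with the substitution; state before step 11: [-97, -56, -76, -76, 80])
11. PUSH -51 -> [-97, -56, -76, -76, 80, -51]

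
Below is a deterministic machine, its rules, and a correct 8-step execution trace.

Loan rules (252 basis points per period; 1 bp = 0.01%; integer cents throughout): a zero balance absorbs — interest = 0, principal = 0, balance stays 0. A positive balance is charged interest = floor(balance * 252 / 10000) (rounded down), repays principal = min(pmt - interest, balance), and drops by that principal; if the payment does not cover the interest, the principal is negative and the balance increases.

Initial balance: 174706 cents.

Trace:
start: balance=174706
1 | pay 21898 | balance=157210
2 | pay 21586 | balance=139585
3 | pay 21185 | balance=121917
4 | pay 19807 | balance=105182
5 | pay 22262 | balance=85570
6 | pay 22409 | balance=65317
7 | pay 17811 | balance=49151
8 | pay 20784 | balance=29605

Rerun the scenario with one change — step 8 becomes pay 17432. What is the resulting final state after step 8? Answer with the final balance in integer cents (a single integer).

32957

(re-executing from step 8 with the substitution; state before step 8: balance=49151)
8 | pay 17432 | balance=32957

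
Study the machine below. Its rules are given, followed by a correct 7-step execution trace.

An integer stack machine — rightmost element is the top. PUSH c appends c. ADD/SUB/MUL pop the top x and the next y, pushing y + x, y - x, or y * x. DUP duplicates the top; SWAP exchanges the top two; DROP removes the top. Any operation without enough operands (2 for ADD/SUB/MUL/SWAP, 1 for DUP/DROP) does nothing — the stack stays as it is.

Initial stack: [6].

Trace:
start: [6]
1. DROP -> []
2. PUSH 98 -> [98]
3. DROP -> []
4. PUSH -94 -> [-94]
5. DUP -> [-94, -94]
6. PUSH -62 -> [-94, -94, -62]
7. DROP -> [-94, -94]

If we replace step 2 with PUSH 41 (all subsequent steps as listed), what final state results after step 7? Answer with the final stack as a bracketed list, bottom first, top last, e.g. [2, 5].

[-94, -94]

(re-executing from step 2 with the substitution; state before step 2: [])
2. PUSH 41 -> [41]
3. DROP -> []
4. PUSH -94 -> [-94]
5. DUP -> [-94, -94]
6. PUSH -62 -> [-94, -94, -62]
7. DROP -> [-94, -94]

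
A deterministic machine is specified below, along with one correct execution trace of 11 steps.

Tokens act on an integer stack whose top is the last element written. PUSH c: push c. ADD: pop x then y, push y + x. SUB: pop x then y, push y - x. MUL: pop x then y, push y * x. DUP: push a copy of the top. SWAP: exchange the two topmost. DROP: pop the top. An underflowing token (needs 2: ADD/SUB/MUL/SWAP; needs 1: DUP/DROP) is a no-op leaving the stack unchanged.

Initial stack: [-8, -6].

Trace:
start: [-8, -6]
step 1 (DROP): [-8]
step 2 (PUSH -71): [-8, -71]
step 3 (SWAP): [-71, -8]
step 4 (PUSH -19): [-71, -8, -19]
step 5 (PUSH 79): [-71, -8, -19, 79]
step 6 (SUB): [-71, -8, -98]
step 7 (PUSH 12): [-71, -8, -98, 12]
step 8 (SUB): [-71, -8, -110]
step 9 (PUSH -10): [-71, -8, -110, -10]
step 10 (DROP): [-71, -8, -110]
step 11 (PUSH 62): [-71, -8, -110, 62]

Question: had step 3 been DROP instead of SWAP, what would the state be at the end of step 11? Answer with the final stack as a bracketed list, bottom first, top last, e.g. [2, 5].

[-8, -110, 62]

(re-executing from step 3 with the substitution; state before step 3: [-8, -71])
step 3 (DROP): [-8]
step 4 (PUSH -19): [-8, -19]
step 5 (PUSH 79): [-8, -19, 79]
step 6 (SUB): [-8, -98]
step 7 (PUSH 12): [-8, -98, 12]
step 8 (SUB): [-8, -110]
step 9 (PUSH -10): [-8, -110, -10]
step 10 (DROP): [-8, -110]
step 11 (PUSH 62): [-8, -110, 62]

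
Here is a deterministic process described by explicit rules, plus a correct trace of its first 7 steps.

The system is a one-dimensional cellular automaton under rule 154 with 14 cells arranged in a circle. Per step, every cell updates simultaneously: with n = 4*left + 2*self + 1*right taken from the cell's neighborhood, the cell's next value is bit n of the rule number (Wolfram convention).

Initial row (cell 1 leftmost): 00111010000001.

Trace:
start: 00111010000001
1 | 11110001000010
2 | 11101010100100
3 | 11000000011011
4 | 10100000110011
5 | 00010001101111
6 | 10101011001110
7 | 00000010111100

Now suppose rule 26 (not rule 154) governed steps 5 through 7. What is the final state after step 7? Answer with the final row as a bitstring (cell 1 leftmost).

(re-executing steps 5..7 under rule 26; state before step 5: 10100000110011)
5 | 00010001101110
6 | 00101011001001
7 | 11000010110110

11000010110110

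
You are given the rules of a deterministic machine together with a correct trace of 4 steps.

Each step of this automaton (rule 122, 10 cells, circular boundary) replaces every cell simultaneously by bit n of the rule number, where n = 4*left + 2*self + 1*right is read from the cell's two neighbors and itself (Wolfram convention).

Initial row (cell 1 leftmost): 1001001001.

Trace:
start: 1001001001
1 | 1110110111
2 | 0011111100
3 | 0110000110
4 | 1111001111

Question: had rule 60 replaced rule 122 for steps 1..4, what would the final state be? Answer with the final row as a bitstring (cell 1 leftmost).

(re-executing steps 1..4 under rule 60; state before step 1: 1001001001)
1 | 0101101101
2 | 1111011011
3 | 0000110110
4 | 0000101101

0000101101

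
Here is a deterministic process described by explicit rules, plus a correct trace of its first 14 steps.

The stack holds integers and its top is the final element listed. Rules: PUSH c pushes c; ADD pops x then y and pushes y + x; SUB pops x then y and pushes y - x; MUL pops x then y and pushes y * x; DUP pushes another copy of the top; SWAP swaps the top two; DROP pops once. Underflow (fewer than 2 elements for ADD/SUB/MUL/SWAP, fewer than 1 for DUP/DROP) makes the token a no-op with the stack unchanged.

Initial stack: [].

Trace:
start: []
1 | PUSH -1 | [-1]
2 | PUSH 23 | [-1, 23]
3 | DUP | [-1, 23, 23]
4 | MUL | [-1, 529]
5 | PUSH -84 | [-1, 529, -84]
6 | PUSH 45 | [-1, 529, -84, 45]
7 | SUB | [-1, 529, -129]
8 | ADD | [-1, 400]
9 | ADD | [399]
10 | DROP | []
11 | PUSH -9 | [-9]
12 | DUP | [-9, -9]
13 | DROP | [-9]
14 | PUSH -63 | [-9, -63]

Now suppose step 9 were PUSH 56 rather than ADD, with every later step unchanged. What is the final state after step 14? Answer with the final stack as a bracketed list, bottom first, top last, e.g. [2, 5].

(re-executing from step 9 with the substitution; state before step 9: [-1, 400])
9 | PUSH 56 | [-1, 400, 56]
10 | DROP | [-1, 400]
11 | PUSH -9 | [-1, 400, -9]
12 | DUP | [-1, 400, -9, -9]
13 | DROP | [-1, 400, -9]
14 | PUSH -63 | [-1, 400, -9, -63]

[-1, 400, -9, -63]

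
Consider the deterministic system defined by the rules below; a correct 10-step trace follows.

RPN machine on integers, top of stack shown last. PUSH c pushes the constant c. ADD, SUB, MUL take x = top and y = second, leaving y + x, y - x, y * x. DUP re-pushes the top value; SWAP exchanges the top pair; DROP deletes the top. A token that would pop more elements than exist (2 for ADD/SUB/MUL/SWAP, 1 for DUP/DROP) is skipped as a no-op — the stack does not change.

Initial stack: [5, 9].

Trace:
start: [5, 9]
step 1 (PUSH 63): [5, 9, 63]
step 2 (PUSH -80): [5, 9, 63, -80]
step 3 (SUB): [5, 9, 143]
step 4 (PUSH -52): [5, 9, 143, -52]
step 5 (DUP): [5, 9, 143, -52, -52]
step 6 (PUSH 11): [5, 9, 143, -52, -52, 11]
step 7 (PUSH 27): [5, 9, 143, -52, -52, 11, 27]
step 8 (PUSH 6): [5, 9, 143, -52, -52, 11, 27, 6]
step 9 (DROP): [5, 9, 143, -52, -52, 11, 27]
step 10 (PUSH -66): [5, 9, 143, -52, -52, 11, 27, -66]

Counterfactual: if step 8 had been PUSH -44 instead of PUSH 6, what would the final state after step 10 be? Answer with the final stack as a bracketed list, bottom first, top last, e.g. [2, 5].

[5, 9, 143, -52, -52, 11, 27, -66]

(re-executing from step 8 with the substitution; state before step 8: [5, 9, 143, -52, -52, 11, 27])
step 8 (PUSH -44): [5, 9, 143, -52, -52, 11, 27, -44]
step 9 (DROP): [5, 9, 143, -52, -52, 11, 27]
step 10 (PUSH -66): [5, 9, 143, -52, -52, 11, 27, -66]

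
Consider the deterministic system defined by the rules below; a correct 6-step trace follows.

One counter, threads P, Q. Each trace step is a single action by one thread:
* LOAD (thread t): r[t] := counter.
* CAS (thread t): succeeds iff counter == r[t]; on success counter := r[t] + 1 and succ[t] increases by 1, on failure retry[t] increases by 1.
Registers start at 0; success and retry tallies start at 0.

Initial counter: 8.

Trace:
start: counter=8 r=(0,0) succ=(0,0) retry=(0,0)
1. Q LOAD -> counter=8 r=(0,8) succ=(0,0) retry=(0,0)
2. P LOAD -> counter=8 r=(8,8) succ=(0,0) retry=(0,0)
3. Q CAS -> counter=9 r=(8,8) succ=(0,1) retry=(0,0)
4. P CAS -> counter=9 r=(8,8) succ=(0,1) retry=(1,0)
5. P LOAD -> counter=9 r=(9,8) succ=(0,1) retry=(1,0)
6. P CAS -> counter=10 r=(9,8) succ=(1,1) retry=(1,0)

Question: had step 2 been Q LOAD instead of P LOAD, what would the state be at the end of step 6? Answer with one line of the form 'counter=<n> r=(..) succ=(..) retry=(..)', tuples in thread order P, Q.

(re-executing from step 2 with the substitution; state before step 2: counter=8 r=(0,8) succ=(0,0) retry=(0,0))
2. Q LOAD -> counter=8 r=(0,8) succ=(0,0) retry=(0,0)
3. Q CAS -> counter=9 r=(0,8) succ=(0,1) retry=(0,0)
4. P CAS -> counter=9 r=(0,8) succ=(0,1) retry=(1,0)
5. P LOAD -> counter=9 r=(9,8) succ=(0,1) retry=(1,0)
6. P CAS -> counter=10 r=(9,8) succ=(1,1) retry=(1,0)

counter=10 r=(9,8) succ=(1,1) retry=(1,0)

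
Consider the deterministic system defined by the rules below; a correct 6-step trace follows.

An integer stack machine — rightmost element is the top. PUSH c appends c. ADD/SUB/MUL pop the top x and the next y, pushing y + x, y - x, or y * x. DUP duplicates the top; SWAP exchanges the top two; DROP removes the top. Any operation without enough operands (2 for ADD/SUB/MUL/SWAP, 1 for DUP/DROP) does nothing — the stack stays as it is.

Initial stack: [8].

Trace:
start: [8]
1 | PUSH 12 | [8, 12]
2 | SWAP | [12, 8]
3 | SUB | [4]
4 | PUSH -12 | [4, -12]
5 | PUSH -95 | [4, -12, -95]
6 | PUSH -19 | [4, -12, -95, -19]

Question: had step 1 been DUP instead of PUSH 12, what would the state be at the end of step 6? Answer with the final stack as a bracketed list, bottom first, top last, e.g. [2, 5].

(re-executing from step 1 with the substitution; state before step 1: [8])
1 | DUP | [8, 8]
2 | SWAP | [8, 8]
3 | SUB | [0]
4 | PUSH -12 | [0, -12]
5 | PUSH -95 | [0, -12, -95]
6 | PUSH -19 | [0, -12, -95, -19]

[0, -12, -95, -19]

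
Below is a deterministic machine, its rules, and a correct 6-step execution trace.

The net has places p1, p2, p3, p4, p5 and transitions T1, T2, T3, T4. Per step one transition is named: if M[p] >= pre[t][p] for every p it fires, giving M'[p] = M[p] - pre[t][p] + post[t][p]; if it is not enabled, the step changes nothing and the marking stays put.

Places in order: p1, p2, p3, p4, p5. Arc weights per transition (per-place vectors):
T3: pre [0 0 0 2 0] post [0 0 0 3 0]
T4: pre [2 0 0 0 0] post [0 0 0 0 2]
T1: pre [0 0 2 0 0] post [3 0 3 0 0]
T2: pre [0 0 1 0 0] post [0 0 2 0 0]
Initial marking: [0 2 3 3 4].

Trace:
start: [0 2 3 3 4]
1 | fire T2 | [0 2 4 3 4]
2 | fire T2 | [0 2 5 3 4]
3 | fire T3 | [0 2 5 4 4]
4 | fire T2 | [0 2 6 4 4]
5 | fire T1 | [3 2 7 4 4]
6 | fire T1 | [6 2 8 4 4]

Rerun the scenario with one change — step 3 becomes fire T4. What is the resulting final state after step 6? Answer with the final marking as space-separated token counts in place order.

(re-executing from step 3 with the substitution; state before step 3: [0 2 5 3 4])
3 | fire T4 | [0 2 5 3 4]
4 | fire T2 | [0 2 6 3 4]
5 | fire T1 | [3 2 7 3 4]
6 | fire T1 | [6 2 8 3 4]

6 2 8 3 4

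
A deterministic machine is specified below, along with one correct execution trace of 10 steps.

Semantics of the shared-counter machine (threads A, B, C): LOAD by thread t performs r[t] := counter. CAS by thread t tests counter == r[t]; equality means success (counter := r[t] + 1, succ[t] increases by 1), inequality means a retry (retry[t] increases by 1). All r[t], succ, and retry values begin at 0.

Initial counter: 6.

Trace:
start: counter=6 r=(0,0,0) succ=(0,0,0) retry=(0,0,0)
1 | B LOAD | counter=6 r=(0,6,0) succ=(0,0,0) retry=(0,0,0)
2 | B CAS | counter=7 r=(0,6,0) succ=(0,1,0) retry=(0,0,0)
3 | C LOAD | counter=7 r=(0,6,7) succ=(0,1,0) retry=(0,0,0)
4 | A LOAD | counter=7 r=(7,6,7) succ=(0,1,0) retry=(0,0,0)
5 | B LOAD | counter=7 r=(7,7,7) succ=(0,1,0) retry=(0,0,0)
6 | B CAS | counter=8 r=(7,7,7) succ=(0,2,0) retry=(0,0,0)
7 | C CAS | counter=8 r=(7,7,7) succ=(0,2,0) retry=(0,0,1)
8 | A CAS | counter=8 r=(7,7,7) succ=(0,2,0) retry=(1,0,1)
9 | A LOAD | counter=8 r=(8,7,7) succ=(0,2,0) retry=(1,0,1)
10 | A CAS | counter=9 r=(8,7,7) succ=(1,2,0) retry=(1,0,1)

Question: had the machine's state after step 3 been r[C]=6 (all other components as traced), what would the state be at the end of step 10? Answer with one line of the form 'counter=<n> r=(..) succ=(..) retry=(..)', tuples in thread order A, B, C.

state after step 3 := counter=7 r=(0,6,6) succ=(0,1,0) retry=(0,0,0)
4 | A LOAD | counter=7 r=(7,6,6) succ=(0,1,0) retry=(0,0,0)
5 | B LOAD | counter=7 r=(7,7,6) succ=(0,1,0) retry=(0,0,0)
6 | B CAS | counter=8 r=(7,7,6) succ=(0,2,0) retry=(0,0,0)
7 | C CAS | counter=8 r=(7,7,6) succ=(0,2,0) retry=(0,0,1)
8 | A CAS | counter=8 r=(7,7,6) succ=(0,2,0) retry=(1,0,1)
9 | A LOAD | counter=8 r=(8,7,6) succ=(0,2,0) retry=(1,0,1)
10 | A CAS | counter=9 r=(8,7,6) succ=(1,2,0) retry=(1,0,1)

counter=9 r=(8,7,6) succ=(1,2,0) retry=(1,0,1)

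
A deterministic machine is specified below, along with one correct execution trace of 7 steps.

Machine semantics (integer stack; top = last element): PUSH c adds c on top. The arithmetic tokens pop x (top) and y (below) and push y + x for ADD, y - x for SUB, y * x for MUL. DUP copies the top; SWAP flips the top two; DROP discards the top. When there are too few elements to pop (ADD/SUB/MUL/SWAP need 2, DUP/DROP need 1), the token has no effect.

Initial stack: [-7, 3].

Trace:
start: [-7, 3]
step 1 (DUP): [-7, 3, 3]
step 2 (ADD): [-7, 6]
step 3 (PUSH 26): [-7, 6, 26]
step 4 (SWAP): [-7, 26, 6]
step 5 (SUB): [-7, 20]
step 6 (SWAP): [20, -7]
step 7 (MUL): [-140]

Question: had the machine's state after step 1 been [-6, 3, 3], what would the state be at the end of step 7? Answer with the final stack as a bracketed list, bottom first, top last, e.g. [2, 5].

state after step 1 := [-6, 3, 3]
step 2 (ADD): [-6, 6]
step 3 (PUSH 26): [-6, 6, 26]
step 4 (SWAP): [-6, 26, 6]
step 5 (SUB): [-6, 20]
step 6 (SWAP): [20, -6]
step 7 (MUL): [-120]

[-120]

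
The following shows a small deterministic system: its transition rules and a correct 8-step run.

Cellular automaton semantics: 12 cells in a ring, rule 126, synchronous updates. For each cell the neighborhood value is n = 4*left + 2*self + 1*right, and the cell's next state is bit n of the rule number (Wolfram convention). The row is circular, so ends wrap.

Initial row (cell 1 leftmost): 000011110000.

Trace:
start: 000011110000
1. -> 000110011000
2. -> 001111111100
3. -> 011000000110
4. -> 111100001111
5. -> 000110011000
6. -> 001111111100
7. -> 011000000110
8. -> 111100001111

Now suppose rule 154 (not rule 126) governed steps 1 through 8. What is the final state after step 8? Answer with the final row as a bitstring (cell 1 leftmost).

(re-executing steps 1..8 under rule 154; state before step 1: 000011110000)
1. -> 000111101000
2. -> 001111000100
3. -> 011110101010
4. -> 111100000001
5. -> 111010000011
6. -> 110001000111
7. -> 101010101111
8. -> 000000001111

000000001111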